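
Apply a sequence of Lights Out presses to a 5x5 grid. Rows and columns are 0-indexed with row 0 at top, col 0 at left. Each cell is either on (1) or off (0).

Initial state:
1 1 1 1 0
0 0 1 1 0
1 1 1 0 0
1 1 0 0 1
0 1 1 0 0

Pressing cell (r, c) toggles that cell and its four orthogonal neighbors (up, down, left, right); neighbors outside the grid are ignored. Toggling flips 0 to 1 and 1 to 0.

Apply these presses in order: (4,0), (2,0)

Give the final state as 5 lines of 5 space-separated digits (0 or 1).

After press 1 at (4,0):
1 1 1 1 0
0 0 1 1 0
1 1 1 0 0
0 1 0 0 1
1 0 1 0 0

After press 2 at (2,0):
1 1 1 1 0
1 0 1 1 0
0 0 1 0 0
1 1 0 0 1
1 0 1 0 0

Answer: 1 1 1 1 0
1 0 1 1 0
0 0 1 0 0
1 1 0 0 1
1 0 1 0 0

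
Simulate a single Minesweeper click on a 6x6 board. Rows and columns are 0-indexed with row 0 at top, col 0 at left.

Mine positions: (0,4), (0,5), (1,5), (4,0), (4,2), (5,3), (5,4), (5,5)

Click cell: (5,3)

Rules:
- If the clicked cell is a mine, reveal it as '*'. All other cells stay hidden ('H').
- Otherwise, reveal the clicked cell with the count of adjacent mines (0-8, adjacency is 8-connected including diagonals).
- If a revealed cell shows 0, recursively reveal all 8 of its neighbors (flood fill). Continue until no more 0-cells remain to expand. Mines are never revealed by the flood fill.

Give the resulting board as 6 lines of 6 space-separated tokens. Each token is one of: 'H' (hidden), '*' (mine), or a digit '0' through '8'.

H H H H H H
H H H H H H
H H H H H H
H H H H H H
H H H H H H
H H H * H H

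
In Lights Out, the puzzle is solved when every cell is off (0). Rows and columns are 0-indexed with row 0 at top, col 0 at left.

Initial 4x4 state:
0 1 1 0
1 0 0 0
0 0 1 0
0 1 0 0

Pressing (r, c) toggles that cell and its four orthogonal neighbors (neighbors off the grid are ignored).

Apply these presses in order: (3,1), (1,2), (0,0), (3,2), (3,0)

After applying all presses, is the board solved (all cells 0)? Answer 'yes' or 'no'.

After press 1 at (3,1):
0 1 1 0
1 0 0 0
0 1 1 0
1 0 1 0

After press 2 at (1,2):
0 1 0 0
1 1 1 1
0 1 0 0
1 0 1 0

After press 3 at (0,0):
1 0 0 0
0 1 1 1
0 1 0 0
1 0 1 0

After press 4 at (3,2):
1 0 0 0
0 1 1 1
0 1 1 0
1 1 0 1

After press 5 at (3,0):
1 0 0 0
0 1 1 1
1 1 1 0
0 0 0 1

Lights still on: 8

Answer: no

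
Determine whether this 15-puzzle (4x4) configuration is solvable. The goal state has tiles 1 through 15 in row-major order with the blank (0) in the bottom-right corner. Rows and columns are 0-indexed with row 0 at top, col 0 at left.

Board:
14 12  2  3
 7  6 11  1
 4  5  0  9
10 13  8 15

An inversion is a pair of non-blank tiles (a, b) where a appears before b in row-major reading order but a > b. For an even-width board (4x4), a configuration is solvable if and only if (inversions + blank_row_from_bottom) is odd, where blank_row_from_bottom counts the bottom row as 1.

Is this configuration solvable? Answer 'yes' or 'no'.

Inversions: 42
Blank is in row 2 (0-indexed from top), which is row 2 counting from the bottom (bottom = 1).
42 + 2 = 44, which is even, so the puzzle is not solvable.

Answer: no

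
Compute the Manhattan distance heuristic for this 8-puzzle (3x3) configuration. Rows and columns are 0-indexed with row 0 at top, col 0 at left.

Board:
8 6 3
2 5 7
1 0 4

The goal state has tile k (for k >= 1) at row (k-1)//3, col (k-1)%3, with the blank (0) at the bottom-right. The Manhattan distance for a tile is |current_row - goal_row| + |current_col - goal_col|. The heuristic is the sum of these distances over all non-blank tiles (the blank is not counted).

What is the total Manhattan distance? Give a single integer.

Answer: 15

Derivation:
Tile 8: (0,0)->(2,1) = 3
Tile 6: (0,1)->(1,2) = 2
Tile 3: (0,2)->(0,2) = 0
Tile 2: (1,0)->(0,1) = 2
Tile 5: (1,1)->(1,1) = 0
Tile 7: (1,2)->(2,0) = 3
Tile 1: (2,0)->(0,0) = 2
Tile 4: (2,2)->(1,0) = 3
Sum: 3 + 2 + 0 + 2 + 0 + 3 + 2 + 3 = 15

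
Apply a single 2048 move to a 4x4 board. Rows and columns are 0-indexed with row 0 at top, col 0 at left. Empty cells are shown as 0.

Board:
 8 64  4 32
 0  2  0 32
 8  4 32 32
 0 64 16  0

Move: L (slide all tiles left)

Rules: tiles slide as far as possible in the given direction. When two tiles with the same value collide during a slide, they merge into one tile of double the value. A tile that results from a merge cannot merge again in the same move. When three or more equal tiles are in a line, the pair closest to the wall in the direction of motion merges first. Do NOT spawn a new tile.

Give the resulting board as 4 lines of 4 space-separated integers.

Slide left:
row 0: [8, 64, 4, 32] -> [8, 64, 4, 32]
row 1: [0, 2, 0, 32] -> [2, 32, 0, 0]
row 2: [8, 4, 32, 32] -> [8, 4, 64, 0]
row 3: [0, 64, 16, 0] -> [64, 16, 0, 0]

Answer:  8 64  4 32
 2 32  0  0
 8  4 64  0
64 16  0  0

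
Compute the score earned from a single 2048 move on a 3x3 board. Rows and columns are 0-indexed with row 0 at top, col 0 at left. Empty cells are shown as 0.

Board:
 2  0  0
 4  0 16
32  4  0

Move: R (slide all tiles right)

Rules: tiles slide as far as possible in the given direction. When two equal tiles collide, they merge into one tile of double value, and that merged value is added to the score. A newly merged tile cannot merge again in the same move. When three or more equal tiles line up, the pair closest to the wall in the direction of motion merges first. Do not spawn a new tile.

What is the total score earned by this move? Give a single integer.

Slide right:
row 0: [2, 0, 0] -> [0, 0, 2]  score +0 (running 0)
row 1: [4, 0, 16] -> [0, 4, 16]  score +0 (running 0)
row 2: [32, 4, 0] -> [0, 32, 4]  score +0 (running 0)
Board after move:
 0  0  2
 0  4 16
 0 32  4

Answer: 0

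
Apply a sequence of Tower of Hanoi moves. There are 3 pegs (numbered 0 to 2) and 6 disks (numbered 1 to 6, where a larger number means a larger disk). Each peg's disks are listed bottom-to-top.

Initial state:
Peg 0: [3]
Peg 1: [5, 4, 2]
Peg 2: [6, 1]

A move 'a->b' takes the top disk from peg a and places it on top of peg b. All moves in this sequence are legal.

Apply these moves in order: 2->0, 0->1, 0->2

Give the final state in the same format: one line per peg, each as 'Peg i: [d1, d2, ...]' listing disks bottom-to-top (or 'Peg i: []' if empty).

After move 1 (2->0):
Peg 0: [3, 1]
Peg 1: [5, 4, 2]
Peg 2: [6]

After move 2 (0->1):
Peg 0: [3]
Peg 1: [5, 4, 2, 1]
Peg 2: [6]

After move 3 (0->2):
Peg 0: []
Peg 1: [5, 4, 2, 1]
Peg 2: [6, 3]

Answer: Peg 0: []
Peg 1: [5, 4, 2, 1]
Peg 2: [6, 3]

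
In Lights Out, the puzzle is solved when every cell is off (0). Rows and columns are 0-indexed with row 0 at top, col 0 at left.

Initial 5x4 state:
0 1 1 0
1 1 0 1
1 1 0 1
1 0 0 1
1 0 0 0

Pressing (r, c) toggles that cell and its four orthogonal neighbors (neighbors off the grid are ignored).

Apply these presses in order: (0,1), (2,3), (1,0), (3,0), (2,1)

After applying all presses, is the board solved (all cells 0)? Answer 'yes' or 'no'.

Answer: yes

Derivation:
After press 1 at (0,1):
1 0 0 0
1 0 0 1
1 1 0 1
1 0 0 1
1 0 0 0

After press 2 at (2,3):
1 0 0 0
1 0 0 0
1 1 1 0
1 0 0 0
1 0 0 0

After press 3 at (1,0):
0 0 0 0
0 1 0 0
0 1 1 0
1 0 0 0
1 0 0 0

After press 4 at (3,0):
0 0 0 0
0 1 0 0
1 1 1 0
0 1 0 0
0 0 0 0

After press 5 at (2,1):
0 0 0 0
0 0 0 0
0 0 0 0
0 0 0 0
0 0 0 0

Lights still on: 0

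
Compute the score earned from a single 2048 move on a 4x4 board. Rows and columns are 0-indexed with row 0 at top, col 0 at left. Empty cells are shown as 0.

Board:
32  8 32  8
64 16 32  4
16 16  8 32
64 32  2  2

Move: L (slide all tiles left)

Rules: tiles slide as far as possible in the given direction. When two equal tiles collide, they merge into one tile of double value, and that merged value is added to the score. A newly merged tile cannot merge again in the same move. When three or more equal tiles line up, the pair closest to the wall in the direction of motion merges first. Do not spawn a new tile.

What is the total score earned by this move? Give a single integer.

Answer: 36

Derivation:
Slide left:
row 0: [32, 8, 32, 8] -> [32, 8, 32, 8]  score +0 (running 0)
row 1: [64, 16, 32, 4] -> [64, 16, 32, 4]  score +0 (running 0)
row 2: [16, 16, 8, 32] -> [32, 8, 32, 0]  score +32 (running 32)
row 3: [64, 32, 2, 2] -> [64, 32, 4, 0]  score +4 (running 36)
Board after move:
32  8 32  8
64 16 32  4
32  8 32  0
64 32  4  0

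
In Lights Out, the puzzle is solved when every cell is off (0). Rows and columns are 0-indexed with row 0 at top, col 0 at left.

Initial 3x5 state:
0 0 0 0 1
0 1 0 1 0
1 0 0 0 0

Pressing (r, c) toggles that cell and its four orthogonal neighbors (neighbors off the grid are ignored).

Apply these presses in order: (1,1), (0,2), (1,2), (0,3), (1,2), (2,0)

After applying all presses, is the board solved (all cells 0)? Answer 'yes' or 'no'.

Answer: yes

Derivation:
After press 1 at (1,1):
0 1 0 0 1
1 0 1 1 0
1 1 0 0 0

After press 2 at (0,2):
0 0 1 1 1
1 0 0 1 0
1 1 0 0 0

After press 3 at (1,2):
0 0 0 1 1
1 1 1 0 0
1 1 1 0 0

After press 4 at (0,3):
0 0 1 0 0
1 1 1 1 0
1 1 1 0 0

After press 5 at (1,2):
0 0 0 0 0
1 0 0 0 0
1 1 0 0 0

After press 6 at (2,0):
0 0 0 0 0
0 0 0 0 0
0 0 0 0 0

Lights still on: 0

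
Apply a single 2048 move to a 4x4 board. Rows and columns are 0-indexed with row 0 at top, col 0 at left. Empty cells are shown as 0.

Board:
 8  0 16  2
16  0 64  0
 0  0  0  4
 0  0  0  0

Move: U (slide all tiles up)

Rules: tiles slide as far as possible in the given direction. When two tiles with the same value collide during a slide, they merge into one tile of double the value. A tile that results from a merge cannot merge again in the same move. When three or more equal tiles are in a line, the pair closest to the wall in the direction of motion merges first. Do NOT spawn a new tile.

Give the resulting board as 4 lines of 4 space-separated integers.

Slide up:
col 0: [8, 16, 0, 0] -> [8, 16, 0, 0]
col 1: [0, 0, 0, 0] -> [0, 0, 0, 0]
col 2: [16, 64, 0, 0] -> [16, 64, 0, 0]
col 3: [2, 0, 4, 0] -> [2, 4, 0, 0]

Answer:  8  0 16  2
16  0 64  4
 0  0  0  0
 0  0  0  0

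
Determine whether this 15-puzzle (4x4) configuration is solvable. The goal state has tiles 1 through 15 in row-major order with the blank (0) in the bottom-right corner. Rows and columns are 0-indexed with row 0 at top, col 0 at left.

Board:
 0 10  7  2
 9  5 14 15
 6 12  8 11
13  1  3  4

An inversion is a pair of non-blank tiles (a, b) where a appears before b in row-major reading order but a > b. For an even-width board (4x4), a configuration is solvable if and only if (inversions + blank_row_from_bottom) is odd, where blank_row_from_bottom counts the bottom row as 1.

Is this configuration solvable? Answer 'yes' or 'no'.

Inversions: 58
Blank is in row 0 (0-indexed from top), which is row 4 counting from the bottom (bottom = 1).
58 + 4 = 62, which is even, so the puzzle is not solvable.

Answer: no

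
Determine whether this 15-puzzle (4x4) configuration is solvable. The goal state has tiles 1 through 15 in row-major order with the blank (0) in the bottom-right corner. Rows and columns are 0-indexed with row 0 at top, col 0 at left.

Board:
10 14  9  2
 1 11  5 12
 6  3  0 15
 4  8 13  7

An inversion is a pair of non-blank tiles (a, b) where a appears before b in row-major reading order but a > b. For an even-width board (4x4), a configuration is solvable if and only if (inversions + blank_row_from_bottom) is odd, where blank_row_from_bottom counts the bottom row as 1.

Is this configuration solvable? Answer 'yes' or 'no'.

Answer: yes

Derivation:
Inversions: 51
Blank is in row 2 (0-indexed from top), which is row 2 counting from the bottom (bottom = 1).
51 + 2 = 53, which is odd, so the puzzle is solvable.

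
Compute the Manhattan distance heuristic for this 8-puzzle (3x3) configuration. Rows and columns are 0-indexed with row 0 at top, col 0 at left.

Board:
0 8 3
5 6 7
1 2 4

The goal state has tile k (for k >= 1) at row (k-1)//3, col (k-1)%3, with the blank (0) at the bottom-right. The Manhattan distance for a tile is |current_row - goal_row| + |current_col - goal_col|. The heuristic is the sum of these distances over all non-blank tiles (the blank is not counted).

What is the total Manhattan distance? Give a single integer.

Tile 8: (0,1)->(2,1) = 2
Tile 3: (0,2)->(0,2) = 0
Tile 5: (1,0)->(1,1) = 1
Tile 6: (1,1)->(1,2) = 1
Tile 7: (1,2)->(2,0) = 3
Tile 1: (2,0)->(0,0) = 2
Tile 2: (2,1)->(0,1) = 2
Tile 4: (2,2)->(1,0) = 3
Sum: 2 + 0 + 1 + 1 + 3 + 2 + 2 + 3 = 14

Answer: 14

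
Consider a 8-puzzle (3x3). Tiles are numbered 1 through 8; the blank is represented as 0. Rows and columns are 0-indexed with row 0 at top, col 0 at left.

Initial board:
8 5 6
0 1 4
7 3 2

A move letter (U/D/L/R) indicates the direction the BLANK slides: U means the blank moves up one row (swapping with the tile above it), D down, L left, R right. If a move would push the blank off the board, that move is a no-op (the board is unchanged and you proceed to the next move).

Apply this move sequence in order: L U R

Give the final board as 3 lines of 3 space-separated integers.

Answer: 5 0 6
8 1 4
7 3 2

Derivation:
After move 1 (L):
8 5 6
0 1 4
7 3 2

After move 2 (U):
0 5 6
8 1 4
7 3 2

After move 3 (R):
5 0 6
8 1 4
7 3 2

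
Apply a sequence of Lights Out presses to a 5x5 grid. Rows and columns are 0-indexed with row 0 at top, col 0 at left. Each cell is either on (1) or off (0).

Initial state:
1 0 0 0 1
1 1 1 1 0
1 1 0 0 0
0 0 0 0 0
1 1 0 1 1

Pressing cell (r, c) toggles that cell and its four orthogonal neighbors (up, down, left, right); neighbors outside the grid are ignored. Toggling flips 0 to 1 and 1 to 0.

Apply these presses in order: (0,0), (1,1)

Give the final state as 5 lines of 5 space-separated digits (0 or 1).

Answer: 0 0 0 0 1
1 0 0 1 0
1 0 0 0 0
0 0 0 0 0
1 1 0 1 1

Derivation:
After press 1 at (0,0):
0 1 0 0 1
0 1 1 1 0
1 1 0 0 0
0 0 0 0 0
1 1 0 1 1

After press 2 at (1,1):
0 0 0 0 1
1 0 0 1 0
1 0 0 0 0
0 0 0 0 0
1 1 0 1 1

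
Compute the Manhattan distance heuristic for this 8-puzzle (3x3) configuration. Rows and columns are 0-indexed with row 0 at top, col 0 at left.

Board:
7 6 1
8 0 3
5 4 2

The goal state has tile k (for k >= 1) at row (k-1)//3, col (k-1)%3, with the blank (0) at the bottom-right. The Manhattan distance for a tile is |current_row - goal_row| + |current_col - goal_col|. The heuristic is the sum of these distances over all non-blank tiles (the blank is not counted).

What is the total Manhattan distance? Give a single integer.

Tile 7: (0,0)->(2,0) = 2
Tile 6: (0,1)->(1,2) = 2
Tile 1: (0,2)->(0,0) = 2
Tile 8: (1,0)->(2,1) = 2
Tile 3: (1,2)->(0,2) = 1
Tile 5: (2,0)->(1,1) = 2
Tile 4: (2,1)->(1,0) = 2
Tile 2: (2,2)->(0,1) = 3
Sum: 2 + 2 + 2 + 2 + 1 + 2 + 2 + 3 = 16

Answer: 16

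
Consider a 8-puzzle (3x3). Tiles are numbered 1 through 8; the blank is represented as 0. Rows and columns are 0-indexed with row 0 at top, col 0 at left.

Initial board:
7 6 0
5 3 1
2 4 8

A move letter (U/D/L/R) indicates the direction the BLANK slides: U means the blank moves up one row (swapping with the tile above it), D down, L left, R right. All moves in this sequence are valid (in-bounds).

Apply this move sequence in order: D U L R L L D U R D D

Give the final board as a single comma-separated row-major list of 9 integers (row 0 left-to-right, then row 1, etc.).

Answer: 7, 3, 6, 5, 4, 1, 2, 0, 8

Derivation:
After move 1 (D):
7 6 1
5 3 0
2 4 8

After move 2 (U):
7 6 0
5 3 1
2 4 8

After move 3 (L):
7 0 6
5 3 1
2 4 8

After move 4 (R):
7 6 0
5 3 1
2 4 8

After move 5 (L):
7 0 6
5 3 1
2 4 8

After move 6 (L):
0 7 6
5 3 1
2 4 8

After move 7 (D):
5 7 6
0 3 1
2 4 8

After move 8 (U):
0 7 6
5 3 1
2 4 8

After move 9 (R):
7 0 6
5 3 1
2 4 8

After move 10 (D):
7 3 6
5 0 1
2 4 8

After move 11 (D):
7 3 6
5 4 1
2 0 8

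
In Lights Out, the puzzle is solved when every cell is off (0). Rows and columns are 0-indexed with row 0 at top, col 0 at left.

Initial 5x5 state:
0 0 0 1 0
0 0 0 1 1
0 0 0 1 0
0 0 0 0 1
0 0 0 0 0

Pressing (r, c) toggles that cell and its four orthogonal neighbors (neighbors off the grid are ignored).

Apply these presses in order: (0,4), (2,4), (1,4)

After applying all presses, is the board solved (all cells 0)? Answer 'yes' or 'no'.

After press 1 at (0,4):
0 0 0 0 1
0 0 0 1 0
0 0 0 1 0
0 0 0 0 1
0 0 0 0 0

After press 2 at (2,4):
0 0 0 0 1
0 0 0 1 1
0 0 0 0 1
0 0 0 0 0
0 0 0 0 0

After press 3 at (1,4):
0 0 0 0 0
0 0 0 0 0
0 0 0 0 0
0 0 0 0 0
0 0 0 0 0

Lights still on: 0

Answer: yes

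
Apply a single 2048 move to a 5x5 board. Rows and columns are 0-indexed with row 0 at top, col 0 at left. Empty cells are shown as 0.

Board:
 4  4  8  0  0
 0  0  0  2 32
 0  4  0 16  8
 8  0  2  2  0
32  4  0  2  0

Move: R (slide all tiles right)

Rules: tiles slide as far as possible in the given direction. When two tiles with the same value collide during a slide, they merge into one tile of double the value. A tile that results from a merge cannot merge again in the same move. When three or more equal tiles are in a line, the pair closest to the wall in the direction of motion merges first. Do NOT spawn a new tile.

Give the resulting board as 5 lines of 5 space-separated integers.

Slide right:
row 0: [4, 4, 8, 0, 0] -> [0, 0, 0, 8, 8]
row 1: [0, 0, 0, 2, 32] -> [0, 0, 0, 2, 32]
row 2: [0, 4, 0, 16, 8] -> [0, 0, 4, 16, 8]
row 3: [8, 0, 2, 2, 0] -> [0, 0, 0, 8, 4]
row 4: [32, 4, 0, 2, 0] -> [0, 0, 32, 4, 2]

Answer:  0  0  0  8  8
 0  0  0  2 32
 0  0  4 16  8
 0  0  0  8  4
 0  0 32  4  2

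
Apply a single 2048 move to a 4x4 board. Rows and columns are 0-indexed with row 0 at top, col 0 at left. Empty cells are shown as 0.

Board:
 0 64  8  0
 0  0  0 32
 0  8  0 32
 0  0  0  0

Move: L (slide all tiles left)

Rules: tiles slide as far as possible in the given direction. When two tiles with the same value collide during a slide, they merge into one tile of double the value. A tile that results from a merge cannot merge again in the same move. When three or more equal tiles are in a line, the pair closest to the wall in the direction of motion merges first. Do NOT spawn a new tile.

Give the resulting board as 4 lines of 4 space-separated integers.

Slide left:
row 0: [0, 64, 8, 0] -> [64, 8, 0, 0]
row 1: [0, 0, 0, 32] -> [32, 0, 0, 0]
row 2: [0, 8, 0, 32] -> [8, 32, 0, 0]
row 3: [0, 0, 0, 0] -> [0, 0, 0, 0]

Answer: 64  8  0  0
32  0  0  0
 8 32  0  0
 0  0  0  0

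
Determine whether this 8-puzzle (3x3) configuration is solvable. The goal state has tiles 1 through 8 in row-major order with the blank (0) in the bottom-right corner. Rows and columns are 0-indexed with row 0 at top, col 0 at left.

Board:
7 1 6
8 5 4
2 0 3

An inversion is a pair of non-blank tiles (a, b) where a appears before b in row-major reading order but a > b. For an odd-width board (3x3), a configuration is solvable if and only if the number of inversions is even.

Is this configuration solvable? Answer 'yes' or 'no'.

Answer: no

Derivation:
Inversions (pairs i<j in row-major order where tile[i] > tile[j] > 0): 19
19 is odd, so the puzzle is not solvable.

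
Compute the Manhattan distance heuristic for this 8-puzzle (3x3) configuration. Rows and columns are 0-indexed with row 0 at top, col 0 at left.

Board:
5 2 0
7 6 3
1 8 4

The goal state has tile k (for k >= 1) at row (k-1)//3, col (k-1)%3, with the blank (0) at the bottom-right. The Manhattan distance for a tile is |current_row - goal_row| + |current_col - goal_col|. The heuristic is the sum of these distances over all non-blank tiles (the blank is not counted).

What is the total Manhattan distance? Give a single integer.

Answer: 10

Derivation:
Tile 5: at (0,0), goal (1,1), distance |0-1|+|0-1| = 2
Tile 2: at (0,1), goal (0,1), distance |0-0|+|1-1| = 0
Tile 7: at (1,0), goal (2,0), distance |1-2|+|0-0| = 1
Tile 6: at (1,1), goal (1,2), distance |1-1|+|1-2| = 1
Tile 3: at (1,2), goal (0,2), distance |1-0|+|2-2| = 1
Tile 1: at (2,0), goal (0,0), distance |2-0|+|0-0| = 2
Tile 8: at (2,1), goal (2,1), distance |2-2|+|1-1| = 0
Tile 4: at (2,2), goal (1,0), distance |2-1|+|2-0| = 3
Sum: 2 + 0 + 1 + 1 + 1 + 2 + 0 + 3 = 10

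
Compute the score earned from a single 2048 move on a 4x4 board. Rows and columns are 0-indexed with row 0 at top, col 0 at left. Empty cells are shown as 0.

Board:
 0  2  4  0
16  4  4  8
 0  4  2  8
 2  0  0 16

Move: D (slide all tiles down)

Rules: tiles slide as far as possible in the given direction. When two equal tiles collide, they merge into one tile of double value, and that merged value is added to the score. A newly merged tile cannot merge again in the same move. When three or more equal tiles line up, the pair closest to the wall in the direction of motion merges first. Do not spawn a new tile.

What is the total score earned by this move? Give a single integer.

Answer: 32

Derivation:
Slide down:
col 0: [0, 16, 0, 2] -> [0, 0, 16, 2]  score +0 (running 0)
col 1: [2, 4, 4, 0] -> [0, 0, 2, 8]  score +8 (running 8)
col 2: [4, 4, 2, 0] -> [0, 0, 8, 2]  score +8 (running 16)
col 3: [0, 8, 8, 16] -> [0, 0, 16, 16]  score +16 (running 32)
Board after move:
 0  0  0  0
 0  0  0  0
16  2  8 16
 2  8  2 16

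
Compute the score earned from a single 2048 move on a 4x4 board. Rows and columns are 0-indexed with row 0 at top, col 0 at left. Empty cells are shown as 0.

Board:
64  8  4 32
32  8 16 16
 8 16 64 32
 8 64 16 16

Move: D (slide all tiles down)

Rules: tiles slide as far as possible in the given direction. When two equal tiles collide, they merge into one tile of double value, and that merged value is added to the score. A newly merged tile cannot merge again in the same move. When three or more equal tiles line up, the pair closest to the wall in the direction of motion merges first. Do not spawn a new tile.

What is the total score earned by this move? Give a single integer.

Answer: 32

Derivation:
Slide down:
col 0: [64, 32, 8, 8] -> [0, 64, 32, 16]  score +16 (running 16)
col 1: [8, 8, 16, 64] -> [0, 16, 16, 64]  score +16 (running 32)
col 2: [4, 16, 64, 16] -> [4, 16, 64, 16]  score +0 (running 32)
col 3: [32, 16, 32, 16] -> [32, 16, 32, 16]  score +0 (running 32)
Board after move:
 0  0  4 32
64 16 16 16
32 16 64 32
16 64 16 16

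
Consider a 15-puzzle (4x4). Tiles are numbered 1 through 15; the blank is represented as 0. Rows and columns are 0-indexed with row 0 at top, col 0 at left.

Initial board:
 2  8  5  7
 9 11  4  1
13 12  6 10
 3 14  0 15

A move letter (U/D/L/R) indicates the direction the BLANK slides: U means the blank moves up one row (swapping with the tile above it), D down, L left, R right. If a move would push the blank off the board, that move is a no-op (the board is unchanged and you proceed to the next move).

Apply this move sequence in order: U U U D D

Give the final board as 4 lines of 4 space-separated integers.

Answer:  2  8  5  7
 9 11  4  1
13 12  0 10
 3 14  6 15

Derivation:
After move 1 (U):
 2  8  5  7
 9 11  4  1
13 12  0 10
 3 14  6 15

After move 2 (U):
 2  8  5  7
 9 11  0  1
13 12  4 10
 3 14  6 15

After move 3 (U):
 2  8  0  7
 9 11  5  1
13 12  4 10
 3 14  6 15

After move 4 (D):
 2  8  5  7
 9 11  0  1
13 12  4 10
 3 14  6 15

After move 5 (D):
 2  8  5  7
 9 11  4  1
13 12  0 10
 3 14  6 15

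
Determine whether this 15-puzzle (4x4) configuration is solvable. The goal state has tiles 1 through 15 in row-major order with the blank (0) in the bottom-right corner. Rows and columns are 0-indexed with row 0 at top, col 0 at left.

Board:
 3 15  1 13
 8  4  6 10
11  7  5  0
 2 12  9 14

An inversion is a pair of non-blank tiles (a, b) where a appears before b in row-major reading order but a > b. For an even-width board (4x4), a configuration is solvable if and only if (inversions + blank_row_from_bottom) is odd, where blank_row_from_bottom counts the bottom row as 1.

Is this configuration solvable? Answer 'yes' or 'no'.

Answer: yes

Derivation:
Inversions: 45
Blank is in row 2 (0-indexed from top), which is row 2 counting from the bottom (bottom = 1).
45 + 2 = 47, which is odd, so the puzzle is solvable.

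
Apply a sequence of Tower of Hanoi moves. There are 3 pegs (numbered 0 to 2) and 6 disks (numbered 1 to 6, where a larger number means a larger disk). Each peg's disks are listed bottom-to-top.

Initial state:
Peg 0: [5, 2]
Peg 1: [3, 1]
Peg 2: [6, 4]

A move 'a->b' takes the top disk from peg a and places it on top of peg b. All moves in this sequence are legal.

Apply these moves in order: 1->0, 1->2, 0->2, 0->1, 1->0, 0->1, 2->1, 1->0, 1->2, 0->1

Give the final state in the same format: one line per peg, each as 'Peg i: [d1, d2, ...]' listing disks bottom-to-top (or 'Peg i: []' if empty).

After move 1 (1->0):
Peg 0: [5, 2, 1]
Peg 1: [3]
Peg 2: [6, 4]

After move 2 (1->2):
Peg 0: [5, 2, 1]
Peg 1: []
Peg 2: [6, 4, 3]

After move 3 (0->2):
Peg 0: [5, 2]
Peg 1: []
Peg 2: [6, 4, 3, 1]

After move 4 (0->1):
Peg 0: [5]
Peg 1: [2]
Peg 2: [6, 4, 3, 1]

After move 5 (1->0):
Peg 0: [5, 2]
Peg 1: []
Peg 2: [6, 4, 3, 1]

After move 6 (0->1):
Peg 0: [5]
Peg 1: [2]
Peg 2: [6, 4, 3, 1]

After move 7 (2->1):
Peg 0: [5]
Peg 1: [2, 1]
Peg 2: [6, 4, 3]

After move 8 (1->0):
Peg 0: [5, 1]
Peg 1: [2]
Peg 2: [6, 4, 3]

After move 9 (1->2):
Peg 0: [5, 1]
Peg 1: []
Peg 2: [6, 4, 3, 2]

After move 10 (0->1):
Peg 0: [5]
Peg 1: [1]
Peg 2: [6, 4, 3, 2]

Answer: Peg 0: [5]
Peg 1: [1]
Peg 2: [6, 4, 3, 2]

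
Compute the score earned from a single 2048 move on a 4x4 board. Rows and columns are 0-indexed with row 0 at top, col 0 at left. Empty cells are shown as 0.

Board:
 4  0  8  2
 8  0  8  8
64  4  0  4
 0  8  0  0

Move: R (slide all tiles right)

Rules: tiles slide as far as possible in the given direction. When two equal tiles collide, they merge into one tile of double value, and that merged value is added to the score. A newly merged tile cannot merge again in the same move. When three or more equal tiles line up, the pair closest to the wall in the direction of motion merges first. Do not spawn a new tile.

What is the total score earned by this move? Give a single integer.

Answer: 24

Derivation:
Slide right:
row 0: [4, 0, 8, 2] -> [0, 4, 8, 2]  score +0 (running 0)
row 1: [8, 0, 8, 8] -> [0, 0, 8, 16]  score +16 (running 16)
row 2: [64, 4, 0, 4] -> [0, 0, 64, 8]  score +8 (running 24)
row 3: [0, 8, 0, 0] -> [0, 0, 0, 8]  score +0 (running 24)
Board after move:
 0  4  8  2
 0  0  8 16
 0  0 64  8
 0  0  0  8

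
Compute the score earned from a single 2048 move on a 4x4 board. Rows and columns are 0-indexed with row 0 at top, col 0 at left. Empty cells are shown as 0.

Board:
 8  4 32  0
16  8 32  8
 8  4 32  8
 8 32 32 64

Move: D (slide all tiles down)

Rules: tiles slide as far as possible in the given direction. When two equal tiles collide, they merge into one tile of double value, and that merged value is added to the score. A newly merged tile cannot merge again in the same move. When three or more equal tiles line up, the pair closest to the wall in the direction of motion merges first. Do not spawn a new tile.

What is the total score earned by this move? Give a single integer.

Slide down:
col 0: [8, 16, 8, 8] -> [0, 8, 16, 16]  score +16 (running 16)
col 1: [4, 8, 4, 32] -> [4, 8, 4, 32]  score +0 (running 16)
col 2: [32, 32, 32, 32] -> [0, 0, 64, 64]  score +128 (running 144)
col 3: [0, 8, 8, 64] -> [0, 0, 16, 64]  score +16 (running 160)
Board after move:
 0  4  0  0
 8  8  0  0
16  4 64 16
16 32 64 64

Answer: 160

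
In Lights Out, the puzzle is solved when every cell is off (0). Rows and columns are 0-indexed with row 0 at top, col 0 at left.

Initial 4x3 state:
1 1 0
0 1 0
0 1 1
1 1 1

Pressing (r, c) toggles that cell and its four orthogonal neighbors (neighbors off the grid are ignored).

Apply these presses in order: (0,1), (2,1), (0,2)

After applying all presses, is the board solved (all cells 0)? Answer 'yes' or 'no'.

Answer: no

Derivation:
After press 1 at (0,1):
0 0 1
0 0 0
0 1 1
1 1 1

After press 2 at (2,1):
0 0 1
0 1 0
1 0 0
1 0 1

After press 3 at (0,2):
0 1 0
0 1 1
1 0 0
1 0 1

Lights still on: 6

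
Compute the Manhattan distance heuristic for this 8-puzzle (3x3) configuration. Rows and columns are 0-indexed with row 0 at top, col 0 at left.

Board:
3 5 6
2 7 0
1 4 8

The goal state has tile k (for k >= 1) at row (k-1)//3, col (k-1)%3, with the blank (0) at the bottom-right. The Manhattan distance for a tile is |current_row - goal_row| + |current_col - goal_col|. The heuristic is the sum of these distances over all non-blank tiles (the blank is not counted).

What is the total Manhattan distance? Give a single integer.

Answer: 13

Derivation:
Tile 3: (0,0)->(0,2) = 2
Tile 5: (0,1)->(1,1) = 1
Tile 6: (0,2)->(1,2) = 1
Tile 2: (1,0)->(0,1) = 2
Tile 7: (1,1)->(2,0) = 2
Tile 1: (2,0)->(0,0) = 2
Tile 4: (2,1)->(1,0) = 2
Tile 8: (2,2)->(2,1) = 1
Sum: 2 + 1 + 1 + 2 + 2 + 2 + 2 + 1 = 13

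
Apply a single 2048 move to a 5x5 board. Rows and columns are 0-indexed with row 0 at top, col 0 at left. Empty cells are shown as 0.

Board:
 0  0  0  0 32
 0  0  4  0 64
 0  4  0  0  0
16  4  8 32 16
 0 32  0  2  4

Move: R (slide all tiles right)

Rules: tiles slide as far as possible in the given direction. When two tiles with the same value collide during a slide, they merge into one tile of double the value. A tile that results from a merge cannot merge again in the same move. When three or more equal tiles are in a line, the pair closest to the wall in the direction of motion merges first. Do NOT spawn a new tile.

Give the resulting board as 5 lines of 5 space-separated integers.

Answer:  0  0  0  0 32
 0  0  0  4 64
 0  0  0  0  4
16  4  8 32 16
 0  0 32  2  4

Derivation:
Slide right:
row 0: [0, 0, 0, 0, 32] -> [0, 0, 0, 0, 32]
row 1: [0, 0, 4, 0, 64] -> [0, 0, 0, 4, 64]
row 2: [0, 4, 0, 0, 0] -> [0, 0, 0, 0, 4]
row 3: [16, 4, 8, 32, 16] -> [16, 4, 8, 32, 16]
row 4: [0, 32, 0, 2, 4] -> [0, 0, 32, 2, 4]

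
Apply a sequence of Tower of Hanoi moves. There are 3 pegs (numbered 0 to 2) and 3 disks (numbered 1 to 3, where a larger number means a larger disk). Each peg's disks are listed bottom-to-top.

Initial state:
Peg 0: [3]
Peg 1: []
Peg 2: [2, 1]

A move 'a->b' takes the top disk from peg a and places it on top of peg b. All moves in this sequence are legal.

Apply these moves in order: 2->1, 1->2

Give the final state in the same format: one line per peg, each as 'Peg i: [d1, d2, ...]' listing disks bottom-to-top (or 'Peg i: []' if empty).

Answer: Peg 0: [3]
Peg 1: []
Peg 2: [2, 1]

Derivation:
After move 1 (2->1):
Peg 0: [3]
Peg 1: [1]
Peg 2: [2]

After move 2 (1->2):
Peg 0: [3]
Peg 1: []
Peg 2: [2, 1]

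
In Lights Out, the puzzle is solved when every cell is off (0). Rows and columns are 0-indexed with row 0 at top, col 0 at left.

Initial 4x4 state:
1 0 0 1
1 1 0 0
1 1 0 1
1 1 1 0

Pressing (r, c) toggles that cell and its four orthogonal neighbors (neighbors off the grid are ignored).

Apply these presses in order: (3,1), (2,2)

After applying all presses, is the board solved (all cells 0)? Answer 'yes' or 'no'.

Answer: no

Derivation:
After press 1 at (3,1):
1 0 0 1
1 1 0 0
1 0 0 1
0 0 0 0

After press 2 at (2,2):
1 0 0 1
1 1 1 0
1 1 1 0
0 0 1 0

Lights still on: 9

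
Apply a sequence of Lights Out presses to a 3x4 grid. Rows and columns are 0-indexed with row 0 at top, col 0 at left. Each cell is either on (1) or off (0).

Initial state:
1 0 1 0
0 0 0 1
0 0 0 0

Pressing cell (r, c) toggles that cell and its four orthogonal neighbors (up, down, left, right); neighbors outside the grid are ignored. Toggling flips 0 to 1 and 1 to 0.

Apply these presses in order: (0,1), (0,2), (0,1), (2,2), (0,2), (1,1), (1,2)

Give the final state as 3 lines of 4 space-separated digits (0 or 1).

Answer: 1 1 0 0
1 0 1 0
0 0 0 1

Derivation:
After press 1 at (0,1):
0 1 0 0
0 1 0 1
0 0 0 0

After press 2 at (0,2):
0 0 1 1
0 1 1 1
0 0 0 0

After press 3 at (0,1):
1 1 0 1
0 0 1 1
0 0 0 0

After press 4 at (2,2):
1 1 0 1
0 0 0 1
0 1 1 1

After press 5 at (0,2):
1 0 1 0
0 0 1 1
0 1 1 1

After press 6 at (1,1):
1 1 1 0
1 1 0 1
0 0 1 1

After press 7 at (1,2):
1 1 0 0
1 0 1 0
0 0 0 1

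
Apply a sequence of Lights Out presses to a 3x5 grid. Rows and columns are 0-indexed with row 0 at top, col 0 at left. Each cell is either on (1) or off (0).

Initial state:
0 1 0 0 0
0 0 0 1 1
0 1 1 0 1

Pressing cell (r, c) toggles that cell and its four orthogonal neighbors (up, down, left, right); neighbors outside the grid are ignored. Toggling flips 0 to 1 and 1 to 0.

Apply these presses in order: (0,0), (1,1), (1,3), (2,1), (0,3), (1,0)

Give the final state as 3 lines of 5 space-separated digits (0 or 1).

Answer: 0 1 1 0 1
1 1 0 1 0
0 1 0 1 1

Derivation:
After press 1 at (0,0):
1 0 0 0 0
1 0 0 1 1
0 1 1 0 1

After press 2 at (1,1):
1 1 0 0 0
0 1 1 1 1
0 0 1 0 1

After press 3 at (1,3):
1 1 0 1 0
0 1 0 0 0
0 0 1 1 1

After press 4 at (2,1):
1 1 0 1 0
0 0 0 0 0
1 1 0 1 1

After press 5 at (0,3):
1 1 1 0 1
0 0 0 1 0
1 1 0 1 1

After press 6 at (1,0):
0 1 1 0 1
1 1 0 1 0
0 1 0 1 1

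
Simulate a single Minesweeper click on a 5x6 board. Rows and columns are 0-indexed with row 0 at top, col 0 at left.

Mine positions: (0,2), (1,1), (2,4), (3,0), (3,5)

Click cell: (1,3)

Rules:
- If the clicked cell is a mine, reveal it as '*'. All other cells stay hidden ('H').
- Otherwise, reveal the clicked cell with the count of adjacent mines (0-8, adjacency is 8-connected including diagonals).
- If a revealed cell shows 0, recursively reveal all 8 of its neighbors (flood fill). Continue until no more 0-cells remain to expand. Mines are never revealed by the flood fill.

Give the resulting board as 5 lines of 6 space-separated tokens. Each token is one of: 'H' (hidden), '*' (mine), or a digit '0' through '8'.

H H H H H H
H H H 2 H H
H H H H H H
H H H H H H
H H H H H H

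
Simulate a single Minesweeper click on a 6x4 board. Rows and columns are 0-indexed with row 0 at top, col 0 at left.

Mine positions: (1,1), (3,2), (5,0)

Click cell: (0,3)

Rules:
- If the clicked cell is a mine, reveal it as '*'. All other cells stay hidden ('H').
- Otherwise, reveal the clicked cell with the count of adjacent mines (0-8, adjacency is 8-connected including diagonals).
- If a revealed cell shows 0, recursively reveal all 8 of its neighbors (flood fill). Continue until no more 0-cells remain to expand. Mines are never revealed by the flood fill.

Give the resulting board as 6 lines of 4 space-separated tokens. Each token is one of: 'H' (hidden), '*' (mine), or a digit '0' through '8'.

H H 1 0
H H 1 0
H H 2 1
H H H H
H H H H
H H H H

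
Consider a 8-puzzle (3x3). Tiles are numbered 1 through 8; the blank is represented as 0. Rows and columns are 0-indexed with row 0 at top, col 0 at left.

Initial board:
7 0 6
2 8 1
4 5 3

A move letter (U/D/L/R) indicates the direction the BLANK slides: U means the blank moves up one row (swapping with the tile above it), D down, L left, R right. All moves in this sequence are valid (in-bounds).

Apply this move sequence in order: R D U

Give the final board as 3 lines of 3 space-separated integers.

Answer: 7 6 0
2 8 1
4 5 3

Derivation:
After move 1 (R):
7 6 0
2 8 1
4 5 3

After move 2 (D):
7 6 1
2 8 0
4 5 3

After move 3 (U):
7 6 0
2 8 1
4 5 3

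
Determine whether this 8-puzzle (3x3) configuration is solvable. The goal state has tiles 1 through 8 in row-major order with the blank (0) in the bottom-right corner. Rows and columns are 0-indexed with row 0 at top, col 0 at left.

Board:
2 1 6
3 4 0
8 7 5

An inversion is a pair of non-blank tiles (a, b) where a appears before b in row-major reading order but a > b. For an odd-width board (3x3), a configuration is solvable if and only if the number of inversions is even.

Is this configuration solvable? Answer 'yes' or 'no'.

Inversions (pairs i<j in row-major order where tile[i] > tile[j] > 0): 7
7 is odd, so the puzzle is not solvable.

Answer: no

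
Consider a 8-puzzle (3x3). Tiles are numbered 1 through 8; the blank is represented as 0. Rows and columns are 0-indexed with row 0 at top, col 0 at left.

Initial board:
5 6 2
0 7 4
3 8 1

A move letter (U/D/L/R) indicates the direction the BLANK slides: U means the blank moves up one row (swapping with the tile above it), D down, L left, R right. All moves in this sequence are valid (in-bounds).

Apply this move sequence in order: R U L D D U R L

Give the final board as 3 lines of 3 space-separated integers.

Answer: 7 5 2
0 6 4
3 8 1

Derivation:
After move 1 (R):
5 6 2
7 0 4
3 8 1

After move 2 (U):
5 0 2
7 6 4
3 8 1

After move 3 (L):
0 5 2
7 6 4
3 8 1

After move 4 (D):
7 5 2
0 6 4
3 8 1

After move 5 (D):
7 5 2
3 6 4
0 8 1

After move 6 (U):
7 5 2
0 6 4
3 8 1

After move 7 (R):
7 5 2
6 0 4
3 8 1

After move 8 (L):
7 5 2
0 6 4
3 8 1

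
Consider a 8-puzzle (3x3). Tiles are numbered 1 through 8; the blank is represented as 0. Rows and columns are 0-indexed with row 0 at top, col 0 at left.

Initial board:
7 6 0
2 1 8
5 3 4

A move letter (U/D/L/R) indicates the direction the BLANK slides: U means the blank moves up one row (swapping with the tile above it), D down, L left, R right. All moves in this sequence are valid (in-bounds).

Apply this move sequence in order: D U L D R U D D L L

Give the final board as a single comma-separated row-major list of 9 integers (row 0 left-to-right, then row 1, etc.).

After move 1 (D):
7 6 8
2 1 0
5 3 4

After move 2 (U):
7 6 0
2 1 8
5 3 4

After move 3 (L):
7 0 6
2 1 8
5 3 4

After move 4 (D):
7 1 6
2 0 8
5 3 4

After move 5 (R):
7 1 6
2 8 0
5 3 4

After move 6 (U):
7 1 0
2 8 6
5 3 4

After move 7 (D):
7 1 6
2 8 0
5 3 4

After move 8 (D):
7 1 6
2 8 4
5 3 0

After move 9 (L):
7 1 6
2 8 4
5 0 3

After move 10 (L):
7 1 6
2 8 4
0 5 3

Answer: 7, 1, 6, 2, 8, 4, 0, 5, 3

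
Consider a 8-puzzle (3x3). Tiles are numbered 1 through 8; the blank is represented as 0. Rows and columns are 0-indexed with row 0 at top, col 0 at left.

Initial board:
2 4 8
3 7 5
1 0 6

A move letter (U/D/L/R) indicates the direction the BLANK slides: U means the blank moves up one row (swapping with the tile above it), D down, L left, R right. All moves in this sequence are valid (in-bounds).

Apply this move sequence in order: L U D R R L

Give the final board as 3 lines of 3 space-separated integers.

Answer: 2 4 8
3 7 5
1 0 6

Derivation:
After move 1 (L):
2 4 8
3 7 5
0 1 6

After move 2 (U):
2 4 8
0 7 5
3 1 6

After move 3 (D):
2 4 8
3 7 5
0 1 6

After move 4 (R):
2 4 8
3 7 5
1 0 6

After move 5 (R):
2 4 8
3 7 5
1 6 0

After move 6 (L):
2 4 8
3 7 5
1 0 6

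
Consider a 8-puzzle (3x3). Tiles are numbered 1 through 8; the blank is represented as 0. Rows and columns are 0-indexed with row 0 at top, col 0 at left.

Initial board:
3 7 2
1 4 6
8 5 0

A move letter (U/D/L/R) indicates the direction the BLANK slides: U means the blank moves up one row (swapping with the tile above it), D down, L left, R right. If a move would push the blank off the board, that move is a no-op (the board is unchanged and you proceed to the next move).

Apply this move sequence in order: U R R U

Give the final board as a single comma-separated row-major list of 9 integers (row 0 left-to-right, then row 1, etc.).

After move 1 (U):
3 7 2
1 4 0
8 5 6

After move 2 (R):
3 7 2
1 4 0
8 5 6

After move 3 (R):
3 7 2
1 4 0
8 5 6

After move 4 (U):
3 7 0
1 4 2
8 5 6

Answer: 3, 7, 0, 1, 4, 2, 8, 5, 6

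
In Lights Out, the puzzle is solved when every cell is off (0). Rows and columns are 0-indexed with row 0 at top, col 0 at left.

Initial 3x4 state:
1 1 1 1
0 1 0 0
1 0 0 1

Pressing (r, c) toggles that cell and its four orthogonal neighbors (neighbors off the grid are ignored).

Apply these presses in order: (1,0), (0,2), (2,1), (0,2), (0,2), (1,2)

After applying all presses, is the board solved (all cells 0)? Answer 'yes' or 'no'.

After press 1 at (1,0):
0 1 1 1
1 0 0 0
0 0 0 1

After press 2 at (0,2):
0 0 0 0
1 0 1 0
0 0 0 1

After press 3 at (2,1):
0 0 0 0
1 1 1 0
1 1 1 1

After press 4 at (0,2):
0 1 1 1
1 1 0 0
1 1 1 1

After press 5 at (0,2):
0 0 0 0
1 1 1 0
1 1 1 1

After press 6 at (1,2):
0 0 1 0
1 0 0 1
1 1 0 1

Lights still on: 6

Answer: no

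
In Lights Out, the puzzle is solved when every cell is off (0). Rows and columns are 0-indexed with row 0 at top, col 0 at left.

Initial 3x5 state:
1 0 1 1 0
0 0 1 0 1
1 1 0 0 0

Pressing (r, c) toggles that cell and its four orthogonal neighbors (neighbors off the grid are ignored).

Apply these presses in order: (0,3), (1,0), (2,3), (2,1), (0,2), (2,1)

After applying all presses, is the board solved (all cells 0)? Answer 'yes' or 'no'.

After press 1 at (0,3):
1 0 0 0 1
0 0 1 1 1
1 1 0 0 0

After press 2 at (1,0):
0 0 0 0 1
1 1 1 1 1
0 1 0 0 0

After press 3 at (2,3):
0 0 0 0 1
1 1 1 0 1
0 1 1 1 1

After press 4 at (2,1):
0 0 0 0 1
1 0 1 0 1
1 0 0 1 1

After press 5 at (0,2):
0 1 1 1 1
1 0 0 0 1
1 0 0 1 1

After press 6 at (2,1):
0 1 1 1 1
1 1 0 0 1
0 1 1 1 1

Lights still on: 11

Answer: no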